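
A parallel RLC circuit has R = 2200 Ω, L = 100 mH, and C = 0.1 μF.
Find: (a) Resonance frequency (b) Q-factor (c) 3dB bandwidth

Step 1 — Resonance: ω₀ = 1/√(LC) = 1/√(0.1·1e-07) = 1e+04 rad/s.
Step 2 — f₀ = ω₀/(2π) = 1592 Hz.
Step 3 — Parallel Q: Q = R/(ω₀L) = 2200/(1e+04·0.1) = 2.2.
Step 4 — Bandwidth: Δω = ω₀/Q = 4545 rad/s; BW = Δω/(2π) = 723.4 Hz.

(a) f₀ = 1592 Hz  (b) Q = 2.2  (c) BW = 723.4 Hz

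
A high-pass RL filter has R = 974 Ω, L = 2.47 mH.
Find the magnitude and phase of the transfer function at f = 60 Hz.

Step 1 — Angular frequency: ω = 2π·60 = 377 rad/s.
Step 2 — Transfer function: H(jω) = jωL/(R + jωL).
Step 3 — Numerator jωL = j·0.9312; denominator R + jωL = 974 + j0.9312.
Step 4 — H = 9.14e-07 + j0.000956.
Step 5 — Magnitude: |H| = 0.000956 (-60.4 dB); phase: φ = 89.9°.

|H| = 0.000956 (-60.4 dB), φ = 89.9°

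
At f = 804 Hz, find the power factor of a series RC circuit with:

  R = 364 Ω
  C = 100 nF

Step 1 — Angular frequency: ω = 2π·f = 2π·804 = 5052 rad/s.
Step 2 — Component impedances:
  R: Z = R = 364 Ω
  C: Z = 1/(jωC) = -j/(ω·C) = 0 - j1980 Ω
Step 3 — Series combination: Z_total = R + C = 364 - j1980 Ω = 2013∠-79.6° Ω.
Step 4 — Power factor: PF = cos(φ) = Re(Z)/|Z| = 364/2013 = 0.1808.
Step 5 — Type: Im(Z) = -1980 ⇒ leading (phase φ = -79.6°).

PF = 0.1808 (leading, φ = -79.6°)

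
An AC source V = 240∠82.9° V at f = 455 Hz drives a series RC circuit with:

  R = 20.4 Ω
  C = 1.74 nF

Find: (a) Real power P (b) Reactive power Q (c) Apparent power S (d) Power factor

Step 1 — Angular frequency: ω = 2π·f = 2π·455 = 2859 rad/s.
Step 2 — Component impedances:
  R: Z = R = 20.4 Ω
  C: Z = 1/(jωC) = -j/(ω·C) = 0 - j2.01e+05 Ω
Step 3 — Series combination: Z_total = R + C = 20.4 - j2.01e+05 Ω = 2.01e+05∠-90.0° Ω.
Step 4 — Source phasor: V = 240∠82.9° V = 29.66 + j238.2 V.
Step 5 — Current: I = V / Z = -0.001185 + j0.0001477 A = 0.001194∠172.9° A.
Step 6 — Complex power: S = V·I* = 2.908e-05 - j0.2865 VA.
Step 7 — Real power: P = Re(S) = 2.908e-05 W.
Step 8 — Reactive power: Q = Im(S) = -0.2865 VAR.
Step 9 — Apparent power: |S| = 0.2865 VA.
Step 10 — Power factor: PF = P/|S| = 0.0001015 (leading).

(a) P = 2.908e-05 W  (b) Q = -0.2865 VAR  (c) S = 0.2865 VA  (d) PF = 0.0001015 (leading)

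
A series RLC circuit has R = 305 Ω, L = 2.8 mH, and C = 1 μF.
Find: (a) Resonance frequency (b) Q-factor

Step 1 — Resonance condition Im(Z)=0 gives ω₀ = 1/√(LC).
Step 2 — ω₀ = 1/√(0.0028·1e-06) = 1.89e+04 rad/s.
Step 3 — f₀ = ω₀/(2π) = 3008 Hz.
Step 4 — Series Q: Q = ω₀L/R = 1.89e+04·0.0028/305 = 0.1735.

(a) f₀ = 3008 Hz  (b) Q = 0.1735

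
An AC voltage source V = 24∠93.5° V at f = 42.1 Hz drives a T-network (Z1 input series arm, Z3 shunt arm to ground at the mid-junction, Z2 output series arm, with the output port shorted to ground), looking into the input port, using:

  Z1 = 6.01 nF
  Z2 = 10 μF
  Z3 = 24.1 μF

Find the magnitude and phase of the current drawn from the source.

Step 1 — Angular frequency: ω = 2π·f = 2π·42.1 = 264.5 rad/s.
Step 2 — Component impedances:
  Z1: Z = 1/(jωC) = -j/(ω·C) = 0 - j6.29e+05 Ω
  Z2: Z = 1/(jωC) = -j/(ω·C) = 0 - j378 Ω
  Z3: Z = 1/(jωC) = -j/(ω·C) = 0 - j156.9 Ω
Step 3 — With the output port shorted to ground, the output series arm Z2 runs from the junction to ground; the shunt arm Z3 also runs from the junction to ground. They appear in parallel: Z3 || Z2 = 0 - j110.9 Ω.
Step 4 — Series with input arm Z1: Z_in = Z1 + (Z3 || Z2) = 0 - j6.291e+05 Ω = 6.291e+05∠-90.0° Ω.
Step 5 — Source phasor: V = 24∠93.5° V = -1.465 + j23.96 V.
Step 6 — Ohm's law: I = V / Z_total = (-1.465 + j23.96) / (0 - j6.291e+05) = -3.808e-05 - j2.329e-06 A.
Step 7 — Convert to polar: |I| = 3.815e-05 A, ∠I = -176.5°.

I = 3.815e-05∠-176.5° A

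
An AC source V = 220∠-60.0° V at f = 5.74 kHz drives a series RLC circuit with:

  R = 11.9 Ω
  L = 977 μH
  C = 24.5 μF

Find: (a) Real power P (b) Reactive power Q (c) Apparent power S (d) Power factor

Step 1 — Angular frequency: ω = 2π·f = 2π·5740 = 3.607e+04 rad/s.
Step 2 — Component impedances:
  R: Z = R = 11.9 Ω
  L: Z = jωL = j·3.607e+04·0.000977 = 0 + j35.24 Ω
  C: Z = 1/(jωC) = -j/(ω·C) = 0 - j1.132 Ω
Step 3 — Series combination: Z_total = R + L + C = 11.9 + j34.1 Ω = 36.12∠70.8° Ω.
Step 4 — Source phasor: V = 220∠-60.0° V = 110 - j190.5 V.
Step 5 — Current: I = V / Z = -3.977 - j4.613 A = 6.091∠-130.8° A.
Step 6 — Complex power: S = V·I* = 441.4 + j1265 VA.
Step 7 — Real power: P = Re(S) = 441.4 W.
Step 8 — Reactive power: Q = Im(S) = 1265 VAR.
Step 9 — Apparent power: |S| = 1340 VA.
Step 10 — Power factor: PF = P/|S| = 0.3295 (lagging).

(a) P = 441.4 W  (b) Q = 1265 VAR  (c) S = 1340 VA  (d) PF = 0.3295 (lagging)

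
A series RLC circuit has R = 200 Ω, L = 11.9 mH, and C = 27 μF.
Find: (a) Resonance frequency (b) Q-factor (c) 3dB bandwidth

Step 1 — Resonance: ω₀ = 1/√(LC) = 1/√(0.0119·2.7e-05) = 1764 rad/s.
Step 2 — f₀ = ω₀/(2π) = 280.8 Hz.
Step 3 — Series Q: Q = ω₀L/R = 1764·0.0119/200 = 0.105.
Step 4 — Bandwidth: Δω = ω₀/Q = 1.681e+04 rad/s; BW = Δω/(2π) = 2675 Hz.

(a) f₀ = 280.8 Hz  (b) Q = 0.105  (c) BW = 2675 Hz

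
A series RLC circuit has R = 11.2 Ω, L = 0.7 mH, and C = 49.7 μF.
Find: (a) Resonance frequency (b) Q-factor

Step 1 — Resonance condition Im(Z)=0 gives ω₀ = 1/√(LC).
Step 2 — ω₀ = 1/√(0.0007·4.97e-05) = 5361 rad/s.
Step 3 — f₀ = ω₀/(2π) = 853.3 Hz.
Step 4 — Series Q: Q = ω₀L/R = 5361·0.0007/11.2 = 0.3351.

(a) f₀ = 853.3 Hz  (b) Q = 0.3351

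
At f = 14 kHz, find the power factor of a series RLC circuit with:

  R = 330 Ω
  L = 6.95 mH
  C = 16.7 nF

Step 1 — Angular frequency: ω = 2π·f = 2π·1.4e+04 = 8.796e+04 rad/s.
Step 2 — Component impedances:
  R: Z = R = 330 Ω
  L: Z = jωL = j·8.796e+04·0.00695 = 0 + j611.4 Ω
  C: Z = 1/(jωC) = -j/(ω·C) = 0 - j680.7 Ω
Step 3 — Series combination: Z_total = R + L + C = 330 - j69.38 Ω = 337.2∠-11.9° Ω.
Step 4 — Power factor: PF = cos(φ) = Re(Z)/|Z| = 330/337.2 = 0.9786.
Step 5 — Type: Im(Z) = -69.38 ⇒ leading (phase φ = -11.9°).

PF = 0.9786 (leading, φ = -11.9°)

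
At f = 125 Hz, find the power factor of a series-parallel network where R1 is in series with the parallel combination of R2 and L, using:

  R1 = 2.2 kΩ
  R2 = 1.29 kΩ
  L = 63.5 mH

Step 1 — Angular frequency: ω = 2π·f = 2π·125 = 785.4 rad/s.
Step 2 — Component impedances:
  R1: Z = R = 2200 Ω
  R2: Z = R = 1290 Ω
  L: Z = jωL = j·785.4·0.0635 = 0 + j49.87 Ω
Step 3 — Parallel branch: R2 || L = 1/(1/R2 + 1/L) = 1.925 + j49.8 Ω.
Step 4 — Series with R1: Z_total = R1 + (R2 || L) = 2202 + j49.8 Ω = 2202∠1.3° Ω.
Step 5 — Power factor: PF = cos(φ) = Re(Z)/|Z| = 2201.9/2202.5 = 0.9997.
Step 6 — Type: Im(Z) = 49.8 ⇒ lagging (phase φ = 1.3°).

PF = 0.9997 (lagging, φ = 1.3°)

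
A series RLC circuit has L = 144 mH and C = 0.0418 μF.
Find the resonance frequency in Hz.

Step 1 — Resonance condition Im(Z)=0 gives ω₀ = 1/√(LC).
Step 2 — ω₀ = 1/√(0.144·4.18e-08) = 1.289e+04 rad/s.
Step 3 — f₀ = ω₀/(2π) = 2051 Hz.

f₀ = 2051 Hz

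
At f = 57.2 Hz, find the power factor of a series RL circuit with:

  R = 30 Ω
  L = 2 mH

Step 1 — Angular frequency: ω = 2π·f = 2π·57.2 = 359.4 rad/s.
Step 2 — Component impedances:
  R: Z = R = 30 Ω
  L: Z = jωL = j·359.4·0.002 = 0 + j0.7188 Ω
Step 3 — Series combination: Z_total = R + L = 30 + j0.7188 Ω = 30.01∠1.4° Ω.
Step 4 — Power factor: PF = cos(φ) = Re(Z)/|Z| = 30/30.01 = 0.9997.
Step 5 — Type: Im(Z) = 0.7188 ⇒ lagging (phase φ = 1.4°).

PF = 0.9997 (lagging, φ = 1.4°)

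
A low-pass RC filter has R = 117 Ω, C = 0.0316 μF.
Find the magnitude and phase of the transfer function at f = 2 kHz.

Step 1 — Angular frequency: ω = 2π·2000 = 1.257e+04 rad/s.
Step 2 — Transfer function: H(jω) = 1/(1 + jωRC).
Step 3 — Denominator: 1 + jωRC = 1 + j·1.257e+04·117·3.16e-08 = 1 + j0.04646.
Step 4 — H = 0.9978 - j0.04636.
Step 5 — Magnitude: |H| = 0.9989 (-0.0 dB); phase: φ = -2.7°.

|H| = 0.9989 (-0.0 dB), φ = -2.7°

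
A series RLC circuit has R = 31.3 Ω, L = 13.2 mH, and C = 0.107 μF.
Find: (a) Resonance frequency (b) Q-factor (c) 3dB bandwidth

Step 1 — Resonance condition Im(Z)=0 gives ω₀ = 1/√(LC).
Step 2 — ω₀ = 1/√(0.0132·1.07e-07) = 2.661e+04 rad/s.
Step 3 — f₀ = ω₀/(2π) = 4235 Hz.
Step 4 — Series Q: Q = ω₀L/R = 2.661e+04·0.0132/31.3 = 11.22.
Step 5 — 3dB bandwidth: Δω = ω₀/Q = 2371 rad/s; BW = Δω/(2π) = 377.4 Hz.

(a) f₀ = 4235 Hz  (b) Q = 11.22  (c) BW = 377.4 Hz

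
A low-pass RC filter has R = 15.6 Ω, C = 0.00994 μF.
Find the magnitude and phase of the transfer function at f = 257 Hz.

Step 1 — Angular frequency: ω = 2π·257 = 1615 rad/s.
Step 2 — Transfer function: H(jω) = 1/(1 + jωRC).
Step 3 — Denominator: 1 + jωRC = 1 + j·1615·15.6·9.94e-09 = 1 + j0.0002504.
Step 4 — H = 1 - j0.0002504.
Step 5 — Magnitude: |H| = 1 (-0.0 dB); phase: φ = -0.0°.

|H| = 1 (-0.0 dB), φ = -0.0°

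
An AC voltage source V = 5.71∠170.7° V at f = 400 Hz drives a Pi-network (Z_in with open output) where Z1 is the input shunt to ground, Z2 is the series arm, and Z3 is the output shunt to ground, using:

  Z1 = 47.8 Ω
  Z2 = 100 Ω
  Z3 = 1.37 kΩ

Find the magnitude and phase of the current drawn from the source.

Step 1 — Angular frequency: ω = 2π·f = 2π·400 = 2513 rad/s.
Step 2 — Component impedances:
  Z1: Z = R = 47.8 Ω
  Z2: Z = R = 100 Ω
  Z3: Z = R = 1370 Ω
Step 3 — With open output, the series arm Z2 and the output shunt Z3 appear in series to ground: Z2 + Z3 = 1470 Ω.
Step 4 — Parallel with input shunt Z1: Z_in = Z1 || (Z2 + Z3) = 46.29 Ω = 46.29∠0.0° Ω.
Step 5 — Source phasor: V = 5.71∠170.7° V = -5.635 + j0.9228 V.
Step 6 — Ohm's law: I = V / Z_total = (-5.635 + j0.9228) / (46.29) = -0.1217 + j0.01993 A.
Step 7 — Convert to polar: |I| = 0.1233 A, ∠I = 170.7°.

I = 0.1233∠170.7° A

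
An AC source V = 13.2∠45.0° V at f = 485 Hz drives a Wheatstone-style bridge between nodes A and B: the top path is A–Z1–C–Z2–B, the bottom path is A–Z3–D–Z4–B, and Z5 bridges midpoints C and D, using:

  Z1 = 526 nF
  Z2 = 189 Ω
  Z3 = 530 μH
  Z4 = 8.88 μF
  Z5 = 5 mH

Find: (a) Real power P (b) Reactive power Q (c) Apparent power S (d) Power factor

Step 1 — Angular frequency: ω = 2π·f = 2π·485 = 3047 rad/s.
Step 2 — Component impedances:
  Z1: Z = 1/(jωC) = -j/(ω·C) = 0 - j623.9 Ω
  Z2: Z = R = 189 Ω
  Z3: Z = jωL = j·3047·0.00053 = 0 + j1.615 Ω
  Z4: Z = 1/(jωC) = -j/(ω·C) = 0 - j36.95 Ω
  Z5: Z = jωL = j·3047·0.005 = 0 + j15.24 Ω
Step 3 — Bridge requires nodal analysis (the Z5 bridge couples midpoints C and D, so the two paths cannot be reduced to a simple series/parallel combination). Setting node B to ground and injecting 1 A at node A, the 3-node admittance system at A, C, D solves to V_A = Z_AB = 7.15 - j34.53 Ω = 35.26∠-78.3° Ω.
Step 4 — Source phasor: V = 13.2∠45.0° V = 9.334 + j9.334 V.
Step 5 — Current: I = V / Z = -0.2055 + j0.3129 A = 0.3744∠123.3° A.
Step 6 — Complex power: S = V·I* = 1.002 - j4.839 VA.
Step 7 — Real power: P = Re(S) = 1.002 W.
Step 8 — Reactive power: Q = Im(S) = -4.839 VAR.
Step 9 — Apparent power: |S| = 4.942 VA.
Step 10 — Power factor: PF = P/|S| = 0.2028 (leading).

(a) P = 1.002 W  (b) Q = -4.839 VAR  (c) S = 4.942 VA  (d) PF = 0.2028 (leading)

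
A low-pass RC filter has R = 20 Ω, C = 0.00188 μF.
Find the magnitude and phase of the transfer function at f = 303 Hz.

Step 1 — Angular frequency: ω = 2π·303 = 1904 rad/s.
Step 2 — Transfer function: H(jω) = 1/(1 + jωRC).
Step 3 — Denominator: 1 + jωRC = 1 + j·1904·20·1.88e-09 = 1 + j7.158e-05.
Step 4 — H = 1 - j7.158e-05.
Step 5 — Magnitude: |H| = 1 (-0.0 dB); phase: φ = -0.0°.

|H| = 1 (-0.0 dB), φ = -0.0°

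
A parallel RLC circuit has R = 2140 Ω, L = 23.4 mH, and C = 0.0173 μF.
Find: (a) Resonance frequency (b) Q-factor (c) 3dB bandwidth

Step 1 — Resonance: ω₀ = 1/√(LC) = 1/√(0.0234·1.73e-08) = 4.97e+04 rad/s.
Step 2 — f₀ = ω₀/(2π) = 7910 Hz.
Step 3 — Parallel Q: Q = R/(ω₀L) = 2140/(4.97e+04·0.0234) = 1.84.
Step 4 — Bandwidth: Δω = ω₀/Q = 2.701e+04 rad/s; BW = Δω/(2π) = 4299 Hz.

(a) f₀ = 7910 Hz  (b) Q = 1.84  (c) BW = 4299 Hz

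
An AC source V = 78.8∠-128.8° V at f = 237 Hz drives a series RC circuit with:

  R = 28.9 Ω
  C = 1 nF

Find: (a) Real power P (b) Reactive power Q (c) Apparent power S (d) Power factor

Step 1 — Angular frequency: ω = 2π·f = 2π·237 = 1489 rad/s.
Step 2 — Component impedances:
  R: Z = R = 28.9 Ω
  C: Z = 1/(jωC) = -j/(ω·C) = 0 - j6.715e+05 Ω
Step 3 — Series combination: Z_total = R + C = 28.9 - j6.715e+05 Ω = 6.715e+05∠-90.0° Ω.
Step 4 — Source phasor: V = 78.8∠-128.8° V = -49.38 - j61.41 V.
Step 5 — Current: I = V / Z = 9.145e-05 - j7.353e-05 A = 0.0001173∠-38.8° A.
Step 6 — Complex power: S = V·I* = 3.979e-07 - j0.009247 VA.
Step 7 — Real power: P = Re(S) = 3.979e-07 W.
Step 8 — Reactive power: Q = Im(S) = -0.009247 VAR.
Step 9 — Apparent power: |S| = 0.009247 VA.
Step 10 — Power factor: PF = P/|S| = 4.304e-05 (leading).

(a) P = 3.979e-07 W  (b) Q = -0.009247 VAR  (c) S = 0.009247 VA  (d) PF = 4.304e-05 (leading)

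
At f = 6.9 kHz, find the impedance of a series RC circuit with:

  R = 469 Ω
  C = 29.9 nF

Step 1 — Angular frequency: ω = 2π·f = 2π·6900 = 4.335e+04 rad/s.
Step 2 — Component impedances:
  R: Z = R = 469 Ω
  C: Z = 1/(jωC) = -j/(ω·C) = 0 - j771.4 Ω
Step 3 — Series combination: Z_total = R + C = 469 - j771.4 Ω = 902.8∠-58.7° Ω.

Z = 469 - j771.4 Ω = 902.8∠-58.7° Ω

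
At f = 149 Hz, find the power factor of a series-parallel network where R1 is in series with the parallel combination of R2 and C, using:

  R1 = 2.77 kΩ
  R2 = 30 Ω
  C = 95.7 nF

Step 1 — Angular frequency: ω = 2π·f = 2π·149 = 936.2 rad/s.
Step 2 — Component impedances:
  R1: Z = R = 2770 Ω
  R2: Z = R = 30 Ω
  C: Z = 1/(jωC) = -j/(ω·C) = 0 - j1.116e+04 Ω
Step 3 — Parallel branch: R2 || C = 1/(1/R2 + 1/C) = 30 - j0.08063 Ω.
Step 4 — Series with R1: Z_total = R1 + (R2 || C) = 2800 - j0.08063 Ω = 2800∠-0.0° Ω.
Step 5 — Power factor: PF = cos(φ) = Re(Z)/|Z| = 2800/2800 = 1.
Step 6 — Type: Im(Z) = -0.08063 ⇒ leading (phase φ = -0.0°).

PF = 1 (leading, φ = -0.0°)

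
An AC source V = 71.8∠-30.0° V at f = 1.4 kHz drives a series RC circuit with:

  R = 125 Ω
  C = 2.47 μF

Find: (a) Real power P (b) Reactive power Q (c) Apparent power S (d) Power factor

Step 1 — Angular frequency: ω = 2π·f = 2π·1400 = 8796 rad/s.
Step 2 — Component impedances:
  R: Z = R = 125 Ω
  C: Z = 1/(jωC) = -j/(ω·C) = 0 - j46.03 Ω
Step 3 — Series combination: Z_total = R + C = 125 - j46.03 Ω = 133.2∠-20.2° Ω.
Step 4 — Source phasor: V = 71.8∠-30.0° V = 62.18 - j35.9 V.
Step 5 — Current: I = V / Z = 0.5312 - j0.09162 A = 0.539∠-9.8° A.
Step 6 — Complex power: S = V·I* = 36.32 - j13.37 VA.
Step 7 — Real power: P = Re(S) = 36.32 W.
Step 8 — Reactive power: Q = Im(S) = -13.37 VAR.
Step 9 — Apparent power: |S| = 38.7 VA.
Step 10 — Power factor: PF = P/|S| = 0.9384 (leading).

(a) P = 36.32 W  (b) Q = -13.37 VAR  (c) S = 38.7 VA  (d) PF = 0.9384 (leading)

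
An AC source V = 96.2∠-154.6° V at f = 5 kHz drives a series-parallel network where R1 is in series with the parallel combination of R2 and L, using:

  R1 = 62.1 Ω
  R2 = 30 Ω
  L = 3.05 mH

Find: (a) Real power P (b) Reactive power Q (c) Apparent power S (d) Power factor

Step 1 — Angular frequency: ω = 2π·f = 2π·5000 = 3.142e+04 rad/s.
Step 2 — Component impedances:
  R1: Z = R = 62.1 Ω
  R2: Z = R = 30 Ω
  L: Z = jωL = j·3.142e+04·0.00305 = 0 + j95.82 Ω
Step 3 — Parallel branch: R2 || L = 1/(1/R2 + 1/L) = 27.32 + j8.554 Ω.
Step 4 — Series with R1: Z_total = R1 + (R2 || L) = 89.42 + j8.554 Ω = 89.83∠5.5° Ω.
Step 5 — Source phasor: V = 96.2∠-154.6° V = -86.9 - j41.26 V.
Step 6 — Current: I = V / Z = -1.007 - j0.3651 A = 1.071∠-160.1° A.
Step 7 — Complex power: S = V·I* = 102.6 + j9.81 VA.
Step 8 — Real power: P = Re(S) = 102.6 W.
Step 9 — Reactive power: Q = Im(S) = 9.81 VAR.
Step 10 — Apparent power: |S| = 103 VA.
Step 11 — Power factor: PF = P/|S| = 0.9955 (lagging).

(a) P = 102.6 W  (b) Q = 9.81 VAR  (c) S = 103 VA  (d) PF = 0.9955 (lagging)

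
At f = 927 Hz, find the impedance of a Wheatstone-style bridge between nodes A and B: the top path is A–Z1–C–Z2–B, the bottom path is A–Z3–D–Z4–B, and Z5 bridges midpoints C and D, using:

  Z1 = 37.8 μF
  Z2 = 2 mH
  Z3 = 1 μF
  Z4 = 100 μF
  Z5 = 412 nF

Step 1 — Angular frequency: ω = 2π·f = 2π·927 = 5825 rad/s.
Step 2 — Component impedances:
  Z1: Z = 1/(jωC) = -j/(ω·C) = 0 - j4.542 Ω
  Z2: Z = jωL = j·5825·0.002 = 0 + j11.65 Ω
  Z3: Z = 1/(jωC) = -j/(ω·C) = 0 - j171.7 Ω
  Z4: Z = 1/(jωC) = -j/(ω·C) = 0 - j1.717 Ω
  Z5: Z = 1/(jωC) = -j/(ω·C) = 0 - j416.7 Ω
Step 3 — Bridge requires nodal analysis (the Z5 bridge couples midpoints C and D, so the two paths cannot be reduced to a simple series/parallel combination). Setting node B to ground and injecting 1 A at node A, the 3-node admittance system at A, C, D solves to V_A = Z_AB = 0 + j7.77 Ω = 7.77∠90.0° Ω.

Z = 0 + j7.77 Ω = 7.77∠90.0° Ω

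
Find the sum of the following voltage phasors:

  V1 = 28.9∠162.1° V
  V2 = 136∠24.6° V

Step 1 — Convert each phasor to rectangular form:
  V1 = 28.9·(cos(162.1°) + j·sin(162.1°)) = -27.5 + j8.883 V
  V2 = 136·(cos(24.6°) + j·sin(24.6°)) = 123.7 + j56.61 V
Step 2 — Sum components: V_total = 96.16 + j65.5 V.
Step 3 — Convert to polar: |V_total| = 116.3 V, ∠V_total = 34.3°.

V_total = 116.3∠34.3° V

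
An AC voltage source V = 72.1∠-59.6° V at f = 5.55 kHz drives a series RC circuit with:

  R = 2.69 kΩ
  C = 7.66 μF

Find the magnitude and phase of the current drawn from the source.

Step 1 — Angular frequency: ω = 2π·f = 2π·5550 = 3.487e+04 rad/s.
Step 2 — Component impedances:
  R: Z = R = 2690 Ω
  C: Z = 1/(jωC) = -j/(ω·C) = 0 - j3.744 Ω
Step 3 — Series combination: Z_total = R + C = 2690 - j3.744 Ω = 2690∠-0.1° Ω.
Step 4 — Source phasor: V = 72.1∠-59.6° V = 36.49 - j62.19 V.
Step 5 — Ohm's law: I = V / Z_total = (36.49 - j62.19) / (2690 - j3.744) = 0.0136 - j0.0231 A.
Step 6 — Convert to polar: |I| = 0.0268 A, ∠I = -59.5°.

I = 0.0268∠-59.5° A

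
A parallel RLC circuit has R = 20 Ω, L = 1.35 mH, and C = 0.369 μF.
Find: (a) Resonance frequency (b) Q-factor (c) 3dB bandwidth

Step 1 — Resonance: ω₀ = 1/√(LC) = 1/√(0.00135·3.69e-07) = 4.48e+04 rad/s.
Step 2 — f₀ = ω₀/(2π) = 7131 Hz.
Step 3 — Parallel Q: Q = R/(ω₀L) = 20/(4.48e+04·0.00135) = 0.3307.
Step 4 — Bandwidth: Δω = ω₀/Q = 1.355e+05 rad/s; BW = Δω/(2π) = 2.157e+04 Hz.

(a) f₀ = 7131 Hz  (b) Q = 0.3307  (c) BW = 2.157e+04 Hz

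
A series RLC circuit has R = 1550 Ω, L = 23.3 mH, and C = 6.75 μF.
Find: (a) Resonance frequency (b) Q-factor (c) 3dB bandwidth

Step 1 — Resonance condition Im(Z)=0 gives ω₀ = 1/√(LC).
Step 2 — ω₀ = 1/√(0.0233·6.75e-06) = 2522 rad/s.
Step 3 — f₀ = ω₀/(2π) = 401.3 Hz.
Step 4 — Series Q: Q = ω₀L/R = 2522·0.0233/1550 = 0.0379.
Step 5 — 3dB bandwidth: Δω = ω₀/Q = 6.652e+04 rad/s; BW = Δω/(2π) = 1.059e+04 Hz.

(a) f₀ = 401.3 Hz  (b) Q = 0.0379  (c) BW = 1.059e+04 Hz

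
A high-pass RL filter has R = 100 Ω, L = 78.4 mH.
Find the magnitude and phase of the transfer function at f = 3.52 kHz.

Step 1 — Angular frequency: ω = 2π·3520 = 2.212e+04 rad/s.
Step 2 — Transfer function: H(jω) = jωL/(R + jωL).
Step 3 — Numerator jωL = j·1734; denominator R + jωL = 100 + j1734.
Step 4 — H = 0.9967 + j0.05748.
Step 5 — Magnitude: |H| = 0.9983 (-0.0 dB); phase: φ = 3.3°.

|H| = 0.9983 (-0.0 dB), φ = 3.3°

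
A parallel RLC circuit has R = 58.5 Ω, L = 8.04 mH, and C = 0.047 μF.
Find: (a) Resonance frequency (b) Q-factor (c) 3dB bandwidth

Step 1 — Resonance: ω₀ = 1/√(LC) = 1/√(0.00804·4.7e-08) = 5.144e+04 rad/s.
Step 2 — f₀ = ω₀/(2π) = 8187 Hz.
Step 3 — Parallel Q: Q = R/(ω₀L) = 58.5/(5.144e+04·0.00804) = 0.1414.
Step 4 — Bandwidth: Δω = ω₀/Q = 3.637e+05 rad/s; BW = Δω/(2π) = 5.789e+04 Hz.

(a) f₀ = 8187 Hz  (b) Q = 0.1414  (c) BW = 5.789e+04 Hz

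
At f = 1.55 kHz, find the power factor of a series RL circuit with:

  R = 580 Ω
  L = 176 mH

Step 1 — Angular frequency: ω = 2π·f = 2π·1550 = 9739 rad/s.
Step 2 — Component impedances:
  R: Z = R = 580 Ω
  L: Z = jωL = j·9739·0.176 = 0 + j1714 Ω
Step 3 — Series combination: Z_total = R + L = 580 + j1714 Ω = 1810∠71.3° Ω.
Step 4 — Power factor: PF = cos(φ) = Re(Z)/|Z| = 580/1809.5 = 0.3205.
Step 5 — Type: Im(Z) = 1714 ⇒ lagging (phase φ = 71.3°).

PF = 0.3205 (lagging, φ = 71.3°)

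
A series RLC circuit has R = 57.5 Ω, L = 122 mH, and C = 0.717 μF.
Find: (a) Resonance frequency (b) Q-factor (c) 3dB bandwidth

Step 1 — Resonance: ω₀ = 1/√(LC) = 1/√(0.122·7.17e-07) = 3381 rad/s.
Step 2 — f₀ = ω₀/(2π) = 538.1 Hz.
Step 3 — Series Q: Q = ω₀L/R = 3381·0.122/57.5 = 7.174.
Step 4 — Bandwidth: Δω = ω₀/Q = 471.3 rad/s; BW = Δω/(2π) = 75.01 Hz.

(a) f₀ = 538.1 Hz  (b) Q = 7.174  (c) BW = 75.01 Hz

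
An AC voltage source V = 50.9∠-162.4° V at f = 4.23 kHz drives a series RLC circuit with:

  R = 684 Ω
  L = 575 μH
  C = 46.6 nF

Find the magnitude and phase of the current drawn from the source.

Step 1 — Angular frequency: ω = 2π·f = 2π·4230 = 2.658e+04 rad/s.
Step 2 — Component impedances:
  R: Z = R = 684 Ω
  L: Z = jωL = j·2.658e+04·0.000575 = 0 + j15.28 Ω
  C: Z = 1/(jωC) = -j/(ω·C) = 0 - j807.4 Ω
Step 3 — Series combination: Z_total = R + L + C = 684 - j792.1 Ω = 1047∠-49.2° Ω.
Step 4 — Source phasor: V = 50.9∠-162.4° V = -48.52 - j15.39 V.
Step 5 — Ohm's law: I = V / Z_total = (-48.52 - j15.39) / (684 - j792.1) = -0.01917 - j0.0447 A.
Step 6 — Convert to polar: |I| = 0.04863 A, ∠I = -113.2°.

I = 0.04863∠-113.2° A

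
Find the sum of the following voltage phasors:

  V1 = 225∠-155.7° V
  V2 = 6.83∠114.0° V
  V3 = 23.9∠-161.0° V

Step 1 — Convert each phasor to rectangular form:
  V1 = 225·(cos(-155.7°) + j·sin(-155.7°)) = -205.1 - j92.59 V
  V2 = 6.83·(cos(114.0°) + j·sin(114.0°)) = -2.778 + j6.24 V
  V3 = 23.9·(cos(-161.0°) + j·sin(-161.0°)) = -22.6 - j7.781 V
Step 2 — Sum components: V_total = -230.4 - j94.13 V.
Step 3 — Convert to polar: |V_total| = 248.9 V, ∠V_total = -157.8°.

V_total = 248.9∠-157.8° V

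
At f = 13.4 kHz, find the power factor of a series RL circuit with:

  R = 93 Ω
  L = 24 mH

Step 1 — Angular frequency: ω = 2π·f = 2π·1.34e+04 = 8.419e+04 rad/s.
Step 2 — Component impedances:
  R: Z = R = 93 Ω
  L: Z = jωL = j·8.419e+04·0.024 = 0 + j2021 Ω
Step 3 — Series combination: Z_total = R + L = 93 + j2021 Ω = 2023∠87.4° Ω.
Step 4 — Power factor: PF = cos(φ) = Re(Z)/|Z| = 93/2022.8 = 0.04598.
Step 5 — Type: Im(Z) = 2021 ⇒ lagging (phase φ = 87.4°).

PF = 0.04598 (lagging, φ = 87.4°)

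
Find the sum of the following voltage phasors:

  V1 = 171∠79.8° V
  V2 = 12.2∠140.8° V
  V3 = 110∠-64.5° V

Step 1 — Convert each phasor to rectangular form:
  V1 = 171·(cos(79.8°) + j·sin(79.8°)) = 30.28 + j168.3 V
  V2 = 12.2·(cos(140.8°) + j·sin(140.8°)) = -9.454 + j7.711 V
  V3 = 110·(cos(-64.5°) + j·sin(-64.5°)) = 47.36 - j99.28 V
Step 2 — Sum components: V_total = 68.18 + j76.72 V.
Step 3 — Convert to polar: |V_total| = 102.6 V, ∠V_total = 48.4°.

V_total = 102.6∠48.4° V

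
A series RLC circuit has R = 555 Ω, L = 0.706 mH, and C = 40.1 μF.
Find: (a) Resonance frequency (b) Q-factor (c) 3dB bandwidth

Step 1 — Resonance: ω₀ = 1/√(LC) = 1/√(0.000706·4.01e-05) = 5943 rad/s.
Step 2 — f₀ = ω₀/(2π) = 945.9 Hz.
Step 3 — Series Q: Q = ω₀L/R = 5943·0.000706/555 = 0.00756.
Step 4 — Bandwidth: Δω = ω₀/Q = 7.861e+05 rad/s; BW = Δω/(2π) = 1.251e+05 Hz.

(a) f₀ = 945.9 Hz  (b) Q = 0.00756  (c) BW = 1.251e+05 Hz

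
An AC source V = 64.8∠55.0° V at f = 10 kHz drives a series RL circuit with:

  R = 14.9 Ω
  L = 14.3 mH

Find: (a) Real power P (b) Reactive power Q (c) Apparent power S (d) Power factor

Step 1 — Angular frequency: ω = 2π·f = 2π·1e+04 = 6.283e+04 rad/s.
Step 2 — Component impedances:
  R: Z = R = 14.9 Ω
  L: Z = jωL = j·6.283e+04·0.0143 = 0 + j898.5 Ω
Step 3 — Series combination: Z_total = R + L = 14.9 + j898.5 Ω = 898.6∠89.0° Ω.
Step 4 — Source phasor: V = 64.8∠55.0° V = 37.17 + j53.08 V.
Step 5 — Current: I = V / Z = 0.05975 - j0.04038 A = 0.07211∠-34.0° A.
Step 6 — Complex power: S = V·I* = 0.07748 + j4.672 VA.
Step 7 — Real power: P = Re(S) = 0.07748 W.
Step 8 — Reactive power: Q = Im(S) = 4.672 VAR.
Step 9 — Apparent power: |S| = 4.673 VA.
Step 10 — Power factor: PF = P/|S| = 0.01658 (lagging).

(a) P = 0.07748 W  (b) Q = 4.672 VAR  (c) S = 4.673 VA  (d) PF = 0.01658 (lagging)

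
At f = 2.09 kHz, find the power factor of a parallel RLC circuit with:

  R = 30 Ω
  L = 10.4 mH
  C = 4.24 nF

Step 1 — Angular frequency: ω = 2π·f = 2π·2090 = 1.313e+04 rad/s.
Step 2 — Component impedances:
  R: Z = R = 30 Ω
  L: Z = jωL = j·1.313e+04·0.0104 = 0 + j136.6 Ω
  C: Z = 1/(jωC) = -j/(ω·C) = 0 - j1.796e+04 Ω
Step 3 — Parallel combination: 1/Z_total = 1/R + 1/L + 1/C; Z_total = 28.64 + j6.243 Ω = 29.31∠12.3° Ω.
Step 4 — Power factor: PF = cos(φ) = Re(Z)/|Z| = 28.64/29.31 = 0.9771.
Step 5 — Type: Im(Z) = 6.243 ⇒ lagging (phase φ = 12.3°).

PF = 0.9771 (lagging, φ = 12.3°)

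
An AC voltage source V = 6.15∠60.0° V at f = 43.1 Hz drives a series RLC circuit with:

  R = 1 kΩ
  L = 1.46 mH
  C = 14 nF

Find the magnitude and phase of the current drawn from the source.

Step 1 — Angular frequency: ω = 2π·f = 2π·43.1 = 270.8 rad/s.
Step 2 — Component impedances:
  R: Z = R = 1000 Ω
  L: Z = jωL = j·270.8·0.00146 = 0 + j0.3954 Ω
  C: Z = 1/(jωC) = -j/(ω·C) = 0 - j2.638e+05 Ω
Step 3 — Series combination: Z_total = R + L + C = 1000 - j2.638e+05 Ω = 2.638e+05∠-89.8° Ω.
Step 4 — Source phasor: V = 6.15∠60.0° V = 3.075 + j5.326 V.
Step 5 — Ohm's law: I = V / Z_total = (3.075 + j5.326) / (1000 - j2.638e+05) = -2.015e-05 + j1.173e-05 A.
Step 6 — Convert to polar: |I| = 2.332e-05 A, ∠I = 149.8°.

I = 2.332e-05∠149.8° A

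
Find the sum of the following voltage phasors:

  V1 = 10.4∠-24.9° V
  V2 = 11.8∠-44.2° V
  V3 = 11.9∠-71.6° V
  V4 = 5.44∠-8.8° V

Step 1 — Convert each phasor to rectangular form:
  V1 = 10.4·(cos(-24.9°) + j·sin(-24.9°)) = 9.433 - j4.379 V
  V2 = 11.8·(cos(-44.2°) + j·sin(-44.2°)) = 8.46 - j8.227 V
  V3 = 11.9·(cos(-71.6°) + j·sin(-71.6°)) = 3.756 - j11.29 V
  V4 = 5.44·(cos(-8.8°) + j·sin(-8.8°)) = 5.376 - j0.8322 V
Step 2 — Sum components: V_total = 27.02 - j24.73 V.
Step 3 — Convert to polar: |V_total| = 36.63 V, ∠V_total = -42.5°.

V_total = 36.63∠-42.5° V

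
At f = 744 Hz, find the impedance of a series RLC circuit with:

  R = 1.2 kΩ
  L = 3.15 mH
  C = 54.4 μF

Step 1 — Angular frequency: ω = 2π·f = 2π·744 = 4675 rad/s.
Step 2 — Component impedances:
  R: Z = R = 1200 Ω
  L: Z = jωL = j·4675·0.00315 = 0 + j14.73 Ω
  C: Z = 1/(jωC) = -j/(ω·C) = 0 - j3.932 Ω
Step 3 — Series combination: Z_total = R + L + C = 1200 + j10.79 Ω = 1200∠0.5° Ω.

Z = 1200 + j10.79 Ω = 1200∠0.5° Ω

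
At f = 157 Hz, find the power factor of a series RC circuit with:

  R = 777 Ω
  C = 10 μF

Step 1 — Angular frequency: ω = 2π·f = 2π·157 = 986.5 rad/s.
Step 2 — Component impedances:
  R: Z = R = 777 Ω
  C: Z = 1/(jωC) = -j/(ω·C) = 0 - j101.4 Ω
Step 3 — Series combination: Z_total = R + C = 777 - j101.4 Ω = 783.6∠-7.4° Ω.
Step 4 — Power factor: PF = cos(φ) = Re(Z)/|Z| = 777/783.6 = 0.9916.
Step 5 — Type: Im(Z) = -101.4 ⇒ leading (phase φ = -7.4°).

PF = 0.9916 (leading, φ = -7.4°)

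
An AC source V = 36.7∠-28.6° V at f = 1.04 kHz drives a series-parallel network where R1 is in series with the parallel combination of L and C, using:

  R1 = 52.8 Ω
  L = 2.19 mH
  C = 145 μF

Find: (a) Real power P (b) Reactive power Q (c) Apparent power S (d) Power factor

Step 1 — Angular frequency: ω = 2π·f = 2π·1040 = 6535 rad/s.
Step 2 — Component impedances:
  R1: Z = R = 52.8 Ω
  L: Z = jωL = j·6535·0.00219 = 0 + j14.31 Ω
  C: Z = 1/(jωC) = -j/(ω·C) = 0 - j1.055 Ω
Step 3 — Parallel branch: L || C = 1/(1/L + 1/C) = 0 - j1.139 Ω.
Step 4 — Series with R1: Z_total = R1 + (L || C) = 52.8 - j1.139 Ω = 52.81∠-1.2° Ω.
Step 5 — Source phasor: V = 36.7∠-28.6° V = 32.22 - j17.57 V.
Step 6 — Current: I = V / Z = 0.6172 - j0.3194 A = 0.6949∠-27.4° A.
Step 7 — Complex power: S = V·I* = 25.5 - j0.5502 VA.
Step 8 — Real power: P = Re(S) = 25.5 W.
Step 9 — Reactive power: Q = Im(S) = -0.5502 VAR.
Step 10 — Apparent power: |S| = 25.5 VA.
Step 11 — Power factor: PF = P/|S| = 0.9998 (leading).

(a) P = 25.5 W  (b) Q = -0.5502 VAR  (c) S = 25.5 VA  (d) PF = 0.9998 (leading)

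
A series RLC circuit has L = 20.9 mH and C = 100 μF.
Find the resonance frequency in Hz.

Step 1 — Resonance condition Im(Z)=0 gives ω₀ = 1/√(LC).
Step 2 — ω₀ = 1/√(0.0209·0.0001) = 691.7 rad/s.
Step 3 — f₀ = ω₀/(2π) = 110.1 Hz.

f₀ = 110.1 Hz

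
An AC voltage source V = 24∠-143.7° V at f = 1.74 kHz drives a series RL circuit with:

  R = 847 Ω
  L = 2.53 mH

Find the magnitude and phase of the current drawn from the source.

Step 1 — Angular frequency: ω = 2π·f = 2π·1740 = 1.093e+04 rad/s.
Step 2 — Component impedances:
  R: Z = R = 847 Ω
  L: Z = jωL = j·1.093e+04·0.00253 = 0 + j27.66 Ω
Step 3 — Series combination: Z_total = R + L = 847 + j27.66 Ω = 847.5∠1.9° Ω.
Step 4 — Source phasor: V = 24∠-143.7° V = -19.34 - j14.21 V.
Step 5 — Ohm's law: I = V / Z_total = (-19.34 - j14.21) / (847 + j27.66) = -0.02336 - j0.01601 A.
Step 6 — Convert to polar: |I| = 0.02832 A, ∠I = -145.6°.

I = 0.02832∠-145.6° A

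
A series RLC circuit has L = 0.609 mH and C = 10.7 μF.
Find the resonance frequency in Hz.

Step 1 — Resonance condition Im(Z)=0 gives ω₀ = 1/√(LC).
Step 2 — ω₀ = 1/√(0.000609·1.07e-05) = 1.239e+04 rad/s.
Step 3 — f₀ = ω₀/(2π) = 1972 Hz.

f₀ = 1972 Hz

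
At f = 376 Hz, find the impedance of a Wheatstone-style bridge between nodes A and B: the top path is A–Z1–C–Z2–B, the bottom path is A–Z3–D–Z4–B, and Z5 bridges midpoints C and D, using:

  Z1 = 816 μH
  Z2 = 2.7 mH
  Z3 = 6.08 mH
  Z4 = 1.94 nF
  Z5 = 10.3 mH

Step 1 — Angular frequency: ω = 2π·f = 2π·376 = 2362 rad/s.
Step 2 — Component impedances:
  Z1: Z = jωL = j·2362·0.000816 = 0 + j1.928 Ω
  Z2: Z = jωL = j·2362·0.0027 = 0 + j6.379 Ω
  Z3: Z = jωL = j·2362·0.00608 = 0 + j14.36 Ω
  Z4: Z = 1/(jωC) = -j/(ω·C) = 0 - j2.182e+05 Ω
  Z5: Z = jωL = j·2362·0.0103 = 0 + j24.33 Ω
Step 3 — Bridge requires nodal analysis (the Z5 bridge couples midpoints C and D, so the two paths cannot be reduced to a simple series/parallel combination). Setting node B to ground and injecting 1 A at node A, the 3-node admittance system at A, C, D solves to V_A = Z_AB = 0 + j8.215 Ω = 8.215∠90.0° Ω.

Z = 0 + j8.215 Ω = 8.215∠90.0° Ω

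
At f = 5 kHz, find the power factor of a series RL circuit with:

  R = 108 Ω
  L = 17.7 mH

Step 1 — Angular frequency: ω = 2π·f = 2π·5000 = 3.142e+04 rad/s.
Step 2 — Component impedances:
  R: Z = R = 108 Ω
  L: Z = jωL = j·3.142e+04·0.0177 = 0 + j556.1 Ω
Step 3 — Series combination: Z_total = R + L = 108 + j556.1 Ω = 566.5∠79.0° Ω.
Step 4 — Power factor: PF = cos(φ) = Re(Z)/|Z| = 108/566.45 = 0.1907.
Step 5 — Type: Im(Z) = 556.1 ⇒ lagging (phase φ = 79.0°).

PF = 0.1907 (lagging, φ = 79.0°)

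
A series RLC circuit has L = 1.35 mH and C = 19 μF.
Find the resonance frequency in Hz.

Step 1 — Resonance condition Im(Z)=0 gives ω₀ = 1/√(LC).
Step 2 — ω₀ = 1/√(0.00135·1.9e-05) = 6244 rad/s.
Step 3 — f₀ = ω₀/(2π) = 993.7 Hz.

f₀ = 993.7 Hz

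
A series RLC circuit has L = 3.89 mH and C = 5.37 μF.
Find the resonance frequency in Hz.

Step 1 — Resonance condition Im(Z)=0 gives ω₀ = 1/√(LC).
Step 2 — ω₀ = 1/√(0.00389·5.37e-06) = 6919 rad/s.
Step 3 — f₀ = ω₀/(2π) = 1101 Hz.

f₀ = 1101 Hz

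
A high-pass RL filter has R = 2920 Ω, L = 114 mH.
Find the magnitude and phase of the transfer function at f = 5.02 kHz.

Step 1 — Angular frequency: ω = 2π·5020 = 3.154e+04 rad/s.
Step 2 — Transfer function: H(jω) = jωL/(R + jωL).
Step 3 — Numerator jωL = j·3596; denominator R + jωL = 2920 + j3596.
Step 4 — H = 0.6026 + j0.4894.
Step 5 — Magnitude: |H| = 0.7763 (-2.2 dB); phase: φ = 39.1°.

|H| = 0.7763 (-2.2 dB), φ = 39.1°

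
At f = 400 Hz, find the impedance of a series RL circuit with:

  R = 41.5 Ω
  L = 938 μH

Step 1 — Angular frequency: ω = 2π·f = 2π·400 = 2513 rad/s.
Step 2 — Component impedances:
  R: Z = R = 41.5 Ω
  L: Z = jωL = j·2513·0.000938 = 0 + j2.357 Ω
Step 3 — Series combination: Z_total = R + L = 41.5 + j2.357 Ω = 41.57∠3.3° Ω.

Z = 41.5 + j2.357 Ω = 41.57∠3.3° Ω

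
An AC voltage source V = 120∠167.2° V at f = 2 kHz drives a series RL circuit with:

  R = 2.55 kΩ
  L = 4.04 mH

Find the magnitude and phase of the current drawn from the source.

Step 1 — Angular frequency: ω = 2π·f = 2π·2000 = 1.257e+04 rad/s.
Step 2 — Component impedances:
  R: Z = R = 2550 Ω
  L: Z = jωL = j·1.257e+04·0.00404 = 0 + j50.77 Ω
Step 3 — Series combination: Z_total = R + L = 2550 + j50.77 Ω = 2551∠1.1° Ω.
Step 4 — Source phasor: V = 120∠167.2° V = -117 + j26.59 V.
Step 5 — Ohm's law: I = V / Z_total = (-117 + j26.59) / (2550 + j50.77) = -0.04566 + j0.01133 A.
Step 6 — Convert to polar: |I| = 0.04705 A, ∠I = 166.1°.

I = 0.04705∠166.1° A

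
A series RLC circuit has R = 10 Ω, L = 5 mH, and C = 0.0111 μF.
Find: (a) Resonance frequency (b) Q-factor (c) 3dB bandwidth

Step 1 — Resonance: ω₀ = 1/√(LC) = 1/√(0.005·1.11e-08) = 1.342e+05 rad/s.
Step 2 — f₀ = ω₀/(2π) = 2.136e+04 Hz.
Step 3 — Series Q: Q = ω₀L/R = 1.342e+05·0.005/10 = 67.12.
Step 4 — Bandwidth: Δω = ω₀/Q = 2000 rad/s; BW = Δω/(2π) = 318.3 Hz.

(a) f₀ = 2.136e+04 Hz  (b) Q = 67.12  (c) BW = 318.3 Hz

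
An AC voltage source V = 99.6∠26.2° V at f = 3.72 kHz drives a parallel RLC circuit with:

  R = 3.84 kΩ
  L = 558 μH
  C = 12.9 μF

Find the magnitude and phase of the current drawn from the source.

Step 1 — Angular frequency: ω = 2π·f = 2π·3720 = 2.337e+04 rad/s.
Step 2 — Component impedances:
  R: Z = R = 3840 Ω
  L: Z = jωL = j·2.337e+04·0.000558 = 0 + j13.04 Ω
  C: Z = 1/(jωC) = -j/(ω·C) = 0 - j3.317 Ω
Step 3 — Parallel combination: 1/Z_total = 1/R + 1/L + 1/C; Z_total = 0.005151 - j4.448 Ω = 4.448∠-89.9° Ω.
Step 4 — Source phasor: V = 99.6∠26.2° V = 89.37 + j43.97 V.
Step 5 — Ohm's law: I = V / Z_total = (89.37 + j43.97) / (0.005151 - j4.448) = -9.864 + j20.11 A.
Step 6 — Convert to polar: |I| = 22.39 A, ∠I = 116.1°.

I = 22.39∠116.1° A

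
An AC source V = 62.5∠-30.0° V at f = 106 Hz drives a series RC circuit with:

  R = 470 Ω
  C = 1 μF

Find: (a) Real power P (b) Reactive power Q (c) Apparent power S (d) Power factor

Step 1 — Angular frequency: ω = 2π·f = 2π·106 = 666 rad/s.
Step 2 — Component impedances:
  R: Z = R = 470 Ω
  C: Z = 1/(jωC) = -j/(ω·C) = 0 - j1501 Ω
Step 3 — Series combination: Z_total = R + C = 470 - j1501 Ω = 1573∠-72.6° Ω.
Step 4 — Source phasor: V = 62.5∠-30.0° V = 54.13 - j31.25 V.
Step 5 — Current: I = V / Z = 0.02923 + j0.0269 A = 0.03973∠42.6° A.
Step 6 — Complex power: S = V·I* = 0.7417 - j2.369 VA.
Step 7 — Real power: P = Re(S) = 0.7417 W.
Step 8 — Reactive power: Q = Im(S) = -2.369 VAR.
Step 9 — Apparent power: |S| = 2.483 VA.
Step 10 — Power factor: PF = P/|S| = 0.2987 (leading).

(a) P = 0.7417 W  (b) Q = -2.369 VAR  (c) S = 2.483 VA  (d) PF = 0.2987 (leading)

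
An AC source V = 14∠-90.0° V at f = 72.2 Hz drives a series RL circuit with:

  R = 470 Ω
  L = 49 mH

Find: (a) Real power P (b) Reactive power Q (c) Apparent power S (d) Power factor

Step 1 — Angular frequency: ω = 2π·f = 2π·72.2 = 453.6 rad/s.
Step 2 — Component impedances:
  R: Z = R = 470 Ω
  L: Z = jωL = j·453.6·0.049 = 0 + j22.23 Ω
Step 3 — Series combination: Z_total = R + L = 470 + j22.23 Ω = 470.5∠2.7° Ω.
Step 4 — Source phasor: V = 14∠-90.0° V = 0 - j14 V.
Step 5 — Current: I = V / Z = -0.001406 - j0.02972 A = 0.02975∠-92.7° A.
Step 6 — Complex power: S = V·I* = 0.4161 + j0.01968 VA.
Step 7 — Real power: P = Re(S) = 0.4161 W.
Step 8 — Reactive power: Q = Im(S) = 0.01968 VAR.
Step 9 — Apparent power: |S| = 0.4166 VA.
Step 10 — Power factor: PF = P/|S| = 0.9989 (lagging).

(a) P = 0.4161 W  (b) Q = 0.01968 VAR  (c) S = 0.4166 VA  (d) PF = 0.9989 (lagging)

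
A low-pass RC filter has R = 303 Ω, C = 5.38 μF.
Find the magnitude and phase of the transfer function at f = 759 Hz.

Step 1 — Angular frequency: ω = 2π·759 = 4769 rad/s.
Step 2 — Transfer function: H(jω) = 1/(1 + jωRC).
Step 3 — Denominator: 1 + jωRC = 1 + j·4769·303·5.38e-06 = 1 + j7.774.
Step 4 — H = 0.01628 - j0.1265.
Step 5 — Magnitude: |H| = 0.1276 (-17.9 dB); phase: φ = -82.7°.

|H| = 0.1276 (-17.9 dB), φ = -82.7°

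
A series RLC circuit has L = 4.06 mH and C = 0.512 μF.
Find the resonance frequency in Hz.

Step 1 — Resonance condition Im(Z)=0 gives ω₀ = 1/√(LC).
Step 2 — ω₀ = 1/√(0.00406·5.12e-07) = 2.193e+04 rad/s.
Step 3 — f₀ = ω₀/(2π) = 3491 Hz.

f₀ = 3491 Hz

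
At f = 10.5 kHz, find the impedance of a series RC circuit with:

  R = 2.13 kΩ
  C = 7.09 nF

Step 1 — Angular frequency: ω = 2π·f = 2π·1.05e+04 = 6.597e+04 rad/s.
Step 2 — Component impedances:
  R: Z = R = 2130 Ω
  C: Z = 1/(jωC) = -j/(ω·C) = 0 - j2138 Ω
Step 3 — Series combination: Z_total = R + C = 2130 - j2138 Ω = 3018∠-45.1° Ω.

Z = 2130 - j2138 Ω = 3018∠-45.1° Ω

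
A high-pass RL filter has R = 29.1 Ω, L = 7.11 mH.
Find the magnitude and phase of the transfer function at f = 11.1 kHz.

Step 1 — Angular frequency: ω = 2π·1.11e+04 = 6.974e+04 rad/s.
Step 2 — Transfer function: H(jω) = jωL/(R + jωL).
Step 3 — Numerator jωL = j·495.9; denominator R + jωL = 29.1 + j495.9.
Step 4 — H = 0.9966 + j0.05848.
Step 5 — Magnitude: |H| = 0.9983 (-0.0 dB); phase: φ = 3.4°.

|H| = 0.9983 (-0.0 dB), φ = 3.4°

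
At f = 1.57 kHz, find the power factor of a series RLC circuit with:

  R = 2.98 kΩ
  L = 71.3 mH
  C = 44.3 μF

Step 1 — Angular frequency: ω = 2π·f = 2π·1570 = 9865 rad/s.
Step 2 — Component impedances:
  R: Z = R = 2980 Ω
  L: Z = jωL = j·9865·0.0713 = 0 + j703.3 Ω
  C: Z = 1/(jωC) = -j/(ω·C) = 0 - j2.288 Ω
Step 3 — Series combination: Z_total = R + L + C = 2980 + j701.1 Ω = 3061∠13.2° Ω.
Step 4 — Power factor: PF = cos(φ) = Re(Z)/|Z| = 2980/3061.4 = 0.9734.
Step 5 — Type: Im(Z) = 701.1 ⇒ lagging (phase φ = 13.2°).

PF = 0.9734 (lagging, φ = 13.2°)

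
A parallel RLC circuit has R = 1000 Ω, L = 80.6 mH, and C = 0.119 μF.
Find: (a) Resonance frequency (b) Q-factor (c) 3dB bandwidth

Step 1 — Resonance: ω₀ = 1/√(LC) = 1/√(0.0806·1.19e-07) = 1.021e+04 rad/s.
Step 2 — f₀ = ω₀/(2π) = 1625 Hz.
Step 3 — Parallel Q: Q = R/(ω₀L) = 1000/(1.021e+04·0.0806) = 1.215.
Step 4 — Bandwidth: Δω = ω₀/Q = 8403 rad/s; BW = Δω/(2π) = 1337 Hz.

(a) f₀ = 1625 Hz  (b) Q = 1.215  (c) BW = 1337 Hz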